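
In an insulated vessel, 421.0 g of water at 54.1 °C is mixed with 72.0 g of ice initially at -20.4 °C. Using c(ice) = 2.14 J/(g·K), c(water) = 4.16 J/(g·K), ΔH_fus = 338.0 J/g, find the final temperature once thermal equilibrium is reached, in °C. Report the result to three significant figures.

Heat to bring ice to 0 °C and melt it: q₁ = 72.0×2.14×20.4 + 72.0×338.0 = 27479 J
Heat the water can supply cooling to 0 °C: 421.0×4.16×54.1 = 94748.6 J > q₁, so all ice melts.
Energy balance: 421.0×4.16×(54.1 − T) = 27479 + 72.0×4.16×(T − 0)
1751.36(54.1 − T) = 27479 + 299.52 T
94748.6 − 27479 = 2050.88 T
T = 67269.6 / 2050.88 = 32.80 °C

T_f = 32.8 °C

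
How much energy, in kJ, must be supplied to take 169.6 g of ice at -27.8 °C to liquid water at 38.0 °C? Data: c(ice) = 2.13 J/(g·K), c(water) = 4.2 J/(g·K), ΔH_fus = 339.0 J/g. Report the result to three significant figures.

q1 (heat ice -27.8→0.0 °C): 169.6 × 2.13 × 27.8 = 10043 J
q2 (melt at 0 °C): 169.6 × 339.0 = 57494 J
q3 (heat water 0.0→38.0 °C): 169.6 × 4.2 × 38.0 = 27068 J
Total: 10043 + 57494 + 27068 = 94605 J = 94.6 kJ

q = 94.6 kJ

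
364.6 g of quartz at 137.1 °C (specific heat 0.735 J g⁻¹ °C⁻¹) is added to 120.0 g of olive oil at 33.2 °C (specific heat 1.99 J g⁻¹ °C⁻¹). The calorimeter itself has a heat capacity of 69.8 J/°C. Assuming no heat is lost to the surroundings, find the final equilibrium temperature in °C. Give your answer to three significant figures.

Heat lost by quartz = heat gained by olive oil + calorimeter.
(364.6)(0.735)(137.1 − T) = [(120.0)(1.99) + 69.8](T − 33.2)
267.981 (137.1 − T) = 308.6 (T − 33.2)
36740 − 267.981 T = 308.6 T − 10246
46986 = 576.581 T
T = 81.49 °C

T_f = 81.5 °C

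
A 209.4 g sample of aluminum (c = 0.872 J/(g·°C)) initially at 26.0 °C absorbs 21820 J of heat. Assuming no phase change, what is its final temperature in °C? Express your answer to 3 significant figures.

ΔT = q / (m c) = 21820 / (209.4 × 0.872) = 119.498 °C
T_f = 26.0 + 119.498 = 145.498 °C

T_f = 145 °C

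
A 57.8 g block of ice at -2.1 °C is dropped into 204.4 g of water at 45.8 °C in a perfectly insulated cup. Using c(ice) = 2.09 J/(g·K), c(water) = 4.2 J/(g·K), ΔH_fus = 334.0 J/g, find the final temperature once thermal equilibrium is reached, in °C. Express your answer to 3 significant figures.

Heat to bring ice to 0 °C and melt it: q₁ = 57.8×2.09×2.1 + 57.8×334.0 = 19559 J
Heat the water can supply cooling to 0 °C: 204.4×4.2×45.8 = 39318.4 J > q₁, so all ice melts.
Energy balance: 204.4×4.2×(45.8 − T) = 19559 + 57.8×4.2×(T − 0)
858.48(45.8 − T) = 19559 + 242.76 T
39318.4 − 19559 = 1101.24 T
T = 19759.4 / 1101.24 = 17.94 °C

T_f = 17.9 °C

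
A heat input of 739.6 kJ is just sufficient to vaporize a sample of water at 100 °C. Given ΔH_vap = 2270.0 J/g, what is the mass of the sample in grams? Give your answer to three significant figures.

m = q / ΔH_vap = 739600 J / 2270.0 J/g = 326 g

m = 326 g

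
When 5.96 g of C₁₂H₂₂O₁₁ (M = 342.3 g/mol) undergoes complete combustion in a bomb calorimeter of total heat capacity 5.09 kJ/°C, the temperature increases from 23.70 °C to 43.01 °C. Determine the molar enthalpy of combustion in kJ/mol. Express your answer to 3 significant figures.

ΔH = -5640 kJ/mol

ΔT = 43.01 − 23.70 = 19.31 °C
q_cal = C_cal × ΔT = 5.09 × 19.31 = 98.2879 kJ
n = 5.96 / 342.3 = 0.017412 mol
q_rxn = −q_cal = -98.2879 kJ
ΔH = -98.2879 / 0.017412 = -5644.8 kJ/mol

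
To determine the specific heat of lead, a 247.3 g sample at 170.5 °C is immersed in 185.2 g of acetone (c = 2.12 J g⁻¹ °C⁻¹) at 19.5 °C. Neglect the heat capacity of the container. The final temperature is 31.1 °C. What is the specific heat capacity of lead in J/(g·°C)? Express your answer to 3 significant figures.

c = 0.132 J/(g·°C)

q_gained = (185.2 × 2.12) × (31.1 − 19.5) = 4554 J
q_lost = 247.3 × c × (170.5 − 31.1) = 34473.62 c
Set equal: c = 4554 / 34473.62 = 0.132 J/(g·°C)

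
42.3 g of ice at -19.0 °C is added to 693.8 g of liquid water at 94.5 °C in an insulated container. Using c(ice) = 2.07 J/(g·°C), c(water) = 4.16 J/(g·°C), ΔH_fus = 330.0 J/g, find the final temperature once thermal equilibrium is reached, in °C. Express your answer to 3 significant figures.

T_f = 84.0 °C

Heat to bring ice to 0 °C and melt it: q₁ = 42.3×2.07×19.0 + 42.3×330.0 = 15623 J
Heat the water can supply cooling to 0 °C: 693.8×4.16×94.5 = 272747 J > q₁, so all ice melts.
Energy balance: 693.8×4.16×(94.5 − T) = 15623 + 42.3×4.16×(T − 0)
2886.208(94.5 − T) = 15623 + 175.968 T
272747 − 15623 = 3062.176 T
T = 257124 / 3062.176 = 83.97 °C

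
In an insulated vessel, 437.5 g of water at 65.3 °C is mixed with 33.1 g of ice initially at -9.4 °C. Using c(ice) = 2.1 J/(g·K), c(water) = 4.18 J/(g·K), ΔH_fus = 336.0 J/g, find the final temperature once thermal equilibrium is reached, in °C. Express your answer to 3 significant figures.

Heat to bring ice to 0 °C and melt it: q₁ = 33.1×2.1×9.4 + 33.1×336.0 = 11775 J
Heat the water can supply cooling to 0 °C: 437.5×4.18×65.3 = 119417 J > q₁, so all ice melts.
Energy balance: 437.5×4.18×(65.3 − T) = 11775 + 33.1×4.18×(T − 0)
1828.75(65.3 − T) = 11775 + 138.358 T
119417 − 11775 = 1967.108 T
T = 107642 / 1967.108 = 54.72 °C

T_f = 54.7 °C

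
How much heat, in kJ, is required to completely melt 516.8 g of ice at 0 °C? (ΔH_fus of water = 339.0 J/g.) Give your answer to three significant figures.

q = m × ΔH_fus = 516.8 × 339.0 = 175200 J = 175 kJ

q = 175 kJ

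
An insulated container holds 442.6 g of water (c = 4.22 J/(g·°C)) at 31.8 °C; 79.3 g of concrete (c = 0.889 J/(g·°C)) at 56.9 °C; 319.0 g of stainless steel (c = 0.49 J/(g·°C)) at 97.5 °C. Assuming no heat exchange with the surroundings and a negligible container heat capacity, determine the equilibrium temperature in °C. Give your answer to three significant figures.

T_f = 37.5 °C

Σ mᵢcᵢ(T − Tᵢ) = 0  ⇒  T = Σ mᵢcᵢTᵢ / Σ mᵢcᵢ
Σ mᵢcᵢ = 442.6×4.22 + 79.3×0.889 + 319.0×0.49 = 2094.5797
Σ mᵢcᵢTᵢ = 1867.772×31.8 + 70.4977×56.9 + 156.31×97.5 = 78647
T = 78647 / 2094.5797 = 37.548 °C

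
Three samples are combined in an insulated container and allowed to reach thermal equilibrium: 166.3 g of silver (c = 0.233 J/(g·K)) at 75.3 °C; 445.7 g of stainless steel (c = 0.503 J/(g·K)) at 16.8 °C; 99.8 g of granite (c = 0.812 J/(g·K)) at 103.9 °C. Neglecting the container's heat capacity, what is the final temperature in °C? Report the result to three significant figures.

Σ mᵢcᵢ(T − Tᵢ) = 0  ⇒  T = Σ mᵢcᵢTᵢ / Σ mᵢcᵢ
Σ mᵢcᵢ = 166.3×0.233 + 445.7×0.503 + 99.8×0.812 = 343.9726
Σ mᵢcᵢTᵢ = 38.7479×75.3 + 224.1871×16.8 + 81.0376×103.9 = 15104
T = 15104 / 343.9726 = 43.91 °C

T_f = 43.9 °C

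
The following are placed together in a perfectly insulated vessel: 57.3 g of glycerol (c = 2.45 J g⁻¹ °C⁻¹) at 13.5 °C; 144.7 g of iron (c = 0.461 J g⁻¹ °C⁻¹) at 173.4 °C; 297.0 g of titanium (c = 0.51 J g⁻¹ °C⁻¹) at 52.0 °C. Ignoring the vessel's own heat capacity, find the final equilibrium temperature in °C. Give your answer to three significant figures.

Σ mᵢcᵢ(T − Tᵢ) = 0  ⇒  T = Σ mᵢcᵢTᵢ / Σ mᵢcᵢ
Σ mᵢcᵢ = 57.3×2.45 + 144.7×0.461 + 297.0×0.51 = 358.5617
Σ mᵢcᵢTᵢ = 140.385×13.5 + 66.7067×173.4 + 151.47×52.0 = 21339
T = 21339 / 358.5617 = 59.51 °C

T_f = 59.5 °C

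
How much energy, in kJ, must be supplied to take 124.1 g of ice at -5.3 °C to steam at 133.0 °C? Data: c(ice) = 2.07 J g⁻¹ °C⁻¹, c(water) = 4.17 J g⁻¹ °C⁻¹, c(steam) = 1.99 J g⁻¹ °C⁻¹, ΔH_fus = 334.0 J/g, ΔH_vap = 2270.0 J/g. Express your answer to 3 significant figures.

q1 (heat ice -5.3→0.0 °C): 124.1 × 2.07 × 5.3 = 1362 J
q2 (melt at 0 °C): 124.1 × 334.0 = 41449 J
q3 (heat water 0.0→100.0 °C): 124.1 × 4.17 × 100.0 = 51750 J
q4 (vaporize at 100 °C): 124.1 × 2270.0 = 281707 J
q5 (heat steam 100.0→133.0 °C): 124.1 × 1.99 × 33.0 = 8150 J
Total: 1362 + 41449 + 51750 + 281707 + 8150 = 384418 J = 384 kJ

q = 384 kJ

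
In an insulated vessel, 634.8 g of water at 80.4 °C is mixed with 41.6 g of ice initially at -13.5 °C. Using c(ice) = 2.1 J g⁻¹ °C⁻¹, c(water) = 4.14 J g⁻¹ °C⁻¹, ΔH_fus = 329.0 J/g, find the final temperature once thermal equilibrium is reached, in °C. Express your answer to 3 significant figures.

Heat to bring ice to 0 °C and melt it: q₁ = 41.6×2.1×13.5 + 41.6×329.0 = 14866 J
Heat the water can supply cooling to 0 °C: 634.8×4.14×80.4 = 211297 J > q₁, so all ice melts.
Energy balance: 634.8×4.14×(80.4 − T) = 14866 + 41.6×4.14×(T − 0)
2628.072(80.4 − T) = 14866 + 172.224 T
211297 − 14866 = 2800.296 T
T = 196431 / 2800.296 = 70.147 °C

T_f = 70.1 °C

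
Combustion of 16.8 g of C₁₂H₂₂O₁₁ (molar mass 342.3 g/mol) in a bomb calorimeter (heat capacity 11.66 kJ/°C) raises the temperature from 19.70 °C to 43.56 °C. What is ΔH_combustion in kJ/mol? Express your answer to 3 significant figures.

ΔH = -5670 kJ/mol

ΔT = 43.56 − 19.70 = 23.86 °C
q_cal = C_cal × ΔT = 11.66 × 23.86 = 278.2076 kJ
n = 16.8 / 342.3 = 0.04908 mol
q_rxn = −q_cal = -278.2076 kJ
ΔH = -278.2076 / 0.04908 = -5668 kJ/mol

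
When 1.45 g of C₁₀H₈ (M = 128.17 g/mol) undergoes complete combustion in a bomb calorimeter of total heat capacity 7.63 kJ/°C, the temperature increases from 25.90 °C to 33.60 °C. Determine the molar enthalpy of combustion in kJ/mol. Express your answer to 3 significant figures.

ΔH = -5190 kJ/mol

ΔT = 33.60 − 25.90 = 7.70 °C
q_cal = C_cal × ΔT = 7.63 × 7.70 = 58.751 kJ
n = 1.45 / 128.17 = 0.01131 mol
q_rxn = −q_cal = -58.751 kJ
ΔH = -58.751 / 0.01131 = -5194.6 kJ/mol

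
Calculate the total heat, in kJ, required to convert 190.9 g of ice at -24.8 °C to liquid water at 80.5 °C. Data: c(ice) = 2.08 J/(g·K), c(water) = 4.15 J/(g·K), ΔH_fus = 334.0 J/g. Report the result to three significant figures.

q = 137 kJ

q1 (heat ice -24.8→0.0 °C): 190.9 × 2.08 × 24.8 = 9847 J
q2 (melt at 0 °C): 190.9 × 334.0 = 63761 J
q3 (heat water 0.0→80.5 °C): 190.9 × 4.15 × 80.5 = 63775 J
Total: 9847 + 63761 + 63775 = 137383 J = 137 kJ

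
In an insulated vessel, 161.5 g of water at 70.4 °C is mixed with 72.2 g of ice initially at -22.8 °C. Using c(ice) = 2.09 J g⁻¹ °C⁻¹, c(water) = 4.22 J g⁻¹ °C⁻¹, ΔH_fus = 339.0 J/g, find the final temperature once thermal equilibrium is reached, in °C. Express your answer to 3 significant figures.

Heat to bring ice to 0 °C and melt it: q₁ = 72.2×2.09×22.8 + 72.2×339.0 = 27916 J
Heat the water can supply cooling to 0 °C: 161.5×4.22×70.4 = 47979.7 J > q₁, so all ice melts.
Energy balance: 161.5×4.22×(70.4 − T) = 27916 + 72.2×4.22×(T − 0)
681.53(70.4 − T) = 27916 + 304.684 T
47979.7 − 27916 = 986.214 T
T = 20063.7 / 986.214 = 20.34 °C

T_f = 20.3 °C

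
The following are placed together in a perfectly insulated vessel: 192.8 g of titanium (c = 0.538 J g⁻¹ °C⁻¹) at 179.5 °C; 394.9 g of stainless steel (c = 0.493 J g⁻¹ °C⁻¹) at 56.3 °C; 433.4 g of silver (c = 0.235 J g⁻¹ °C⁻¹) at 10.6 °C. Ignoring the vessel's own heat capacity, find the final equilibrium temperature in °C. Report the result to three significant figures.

T_f = 76.6 °C

Σ mᵢcᵢ(T − Tᵢ) = 0  ⇒  T = Σ mᵢcᵢTᵢ / Σ mᵢcᵢ
Σ mᵢcᵢ = 192.8×0.538 + 394.9×0.493 + 433.4×0.235 = 400.2611
Σ mᵢcᵢTᵢ = 103.7264×179.5 + 194.6857×56.3 + 101.849×10.6 = 30659
T = 30659 / 400.2611 = 76.60 °C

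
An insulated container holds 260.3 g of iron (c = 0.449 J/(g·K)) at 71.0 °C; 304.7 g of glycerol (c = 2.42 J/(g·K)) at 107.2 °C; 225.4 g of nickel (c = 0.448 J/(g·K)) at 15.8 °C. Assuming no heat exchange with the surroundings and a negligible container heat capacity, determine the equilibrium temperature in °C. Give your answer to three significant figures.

Σ mᵢcᵢ(T − Tᵢ) = 0  ⇒  T = Σ mᵢcᵢTᵢ / Σ mᵢcᵢ
Σ mᵢcᵢ = 260.3×0.449 + 304.7×2.42 + 225.4×0.448 = 955.2279
Σ mᵢcᵢTᵢ = 116.8747×71.0 + 737.374×107.2 + 100.9792×15.8 = 88940
T = 88940 / 955.2279 = 93.11 °C

T_f = 93.1 °C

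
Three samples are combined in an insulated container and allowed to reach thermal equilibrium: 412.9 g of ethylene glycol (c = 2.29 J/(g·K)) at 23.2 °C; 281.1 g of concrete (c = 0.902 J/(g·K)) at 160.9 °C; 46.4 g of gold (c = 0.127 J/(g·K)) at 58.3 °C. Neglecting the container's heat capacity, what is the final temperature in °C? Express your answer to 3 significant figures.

T_f = 52.3 °C

Σ mᵢcᵢ(T − Tᵢ) = 0  ⇒  T = Σ mᵢcᵢTᵢ / Σ mᵢcᵢ
Σ mᵢcᵢ = 412.9×2.29 + 281.1×0.902 + 46.4×0.127 = 1204.9860
Σ mᵢcᵢTᵢ = 945.541×23.2 + 253.5522×160.9 + 5.8928×58.3 = 63077
T = 63077 / 1204.9860 = 52.347 °C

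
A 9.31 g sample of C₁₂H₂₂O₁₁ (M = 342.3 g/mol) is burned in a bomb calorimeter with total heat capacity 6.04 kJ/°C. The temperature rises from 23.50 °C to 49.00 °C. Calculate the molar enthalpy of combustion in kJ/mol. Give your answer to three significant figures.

ΔH = -5660 kJ/mol

ΔT = 49.00 − 23.50 = 25.50 °C
q_cal = C_cal × ΔT = 6.04 × 25.50 = 154.02 kJ
n = 9.31 / 342.3 = 0.02720 mol
q_rxn = −q_cal = -154.02 kJ
ΔH = -154.02 / 0.02720 = -5663 kJ/mol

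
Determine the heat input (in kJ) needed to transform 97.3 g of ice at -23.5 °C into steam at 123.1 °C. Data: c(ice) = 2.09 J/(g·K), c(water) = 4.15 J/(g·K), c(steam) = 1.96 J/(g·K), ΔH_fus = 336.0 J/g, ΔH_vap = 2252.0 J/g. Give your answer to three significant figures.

q1 (heat ice -23.5→0.0 °C): 97.3 × 2.09 × 23.5 = 4779 J
q2 (melt at 0 °C): 97.3 × 336.0 = 32693 J
q3 (heat water 0.0→100.0 °C): 97.3 × 4.15 × 100.0 = 40380 J
q4 (vaporize at 100 °C): 97.3 × 2252.0 = 219120 J
q5 (heat steam 100.0→123.1 °C): 97.3 × 1.96 × 23.1 = 4405 J
Total: 4779 + 32693 + 40380 + 219120 + 4405 = 301377 J = 301 kJ

q = 301 kJ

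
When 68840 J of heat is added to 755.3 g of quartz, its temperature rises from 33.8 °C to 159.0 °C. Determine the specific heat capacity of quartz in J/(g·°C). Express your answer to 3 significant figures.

c = q / (m ΔT) = 68840 / (755.3 × 125.2)
c = 68840 / 94563.56 = 0.728 J/(g·°C)

c = 0.728 J/(g·°C)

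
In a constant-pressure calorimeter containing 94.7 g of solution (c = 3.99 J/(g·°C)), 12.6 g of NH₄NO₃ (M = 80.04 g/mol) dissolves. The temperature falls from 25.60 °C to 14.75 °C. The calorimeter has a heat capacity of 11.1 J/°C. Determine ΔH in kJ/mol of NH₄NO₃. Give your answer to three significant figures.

ΔH = 26.8 kJ/mol

|ΔT| = |14.75 − 25.60| = 10.85 °C
|q_surr| = (94.7 × 3.99 + 11.1) × 10.85 = 388.953 × 10.85 = 4220 J
n(NH₄NO₃) = 12.6 / 80.04 = 0.1574 mol
Temperature fell, so q_rxn = +|q_surr| = 4.220 kJ
ΔH = q_rxn / n = 26.81 kJ/mol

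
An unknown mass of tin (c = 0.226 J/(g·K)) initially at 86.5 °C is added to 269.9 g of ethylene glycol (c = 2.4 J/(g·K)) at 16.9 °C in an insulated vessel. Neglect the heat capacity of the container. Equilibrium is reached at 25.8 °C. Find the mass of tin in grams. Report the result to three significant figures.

m = 420 g

q_gained = (269.9 × 2.4) × (25.8 − 16.9) = 5765 J
q_lost = m × 0.226 × (86.5 − 25.8) = 13.7182 m
m = 5765 / 13.7182 = 420 g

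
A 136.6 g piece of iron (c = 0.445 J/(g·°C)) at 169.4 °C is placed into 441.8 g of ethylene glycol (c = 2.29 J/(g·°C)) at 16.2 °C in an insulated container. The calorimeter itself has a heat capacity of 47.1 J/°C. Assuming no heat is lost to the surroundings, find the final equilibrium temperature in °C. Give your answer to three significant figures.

Heat lost by iron = heat gained by ethylene glycol + calorimeter.
(136.6)(0.445)(169.4 − T) = [(441.8)(2.29) + 47.1](T − 16.2)
60.787 (169.4 − T) = 1058.822 (T − 16.2)
10297 − 60.787 T = 1058.822 T − 17153
27450 = 1119.609 T
T = 24.52 °C

T_f = 24.5 °C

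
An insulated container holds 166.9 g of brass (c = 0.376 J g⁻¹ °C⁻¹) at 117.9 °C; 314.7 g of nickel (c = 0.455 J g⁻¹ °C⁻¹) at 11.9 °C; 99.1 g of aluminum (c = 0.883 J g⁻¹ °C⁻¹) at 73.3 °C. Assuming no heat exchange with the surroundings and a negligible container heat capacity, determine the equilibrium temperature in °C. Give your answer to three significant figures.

Σ mᵢcᵢ(T − Tᵢ) = 0  ⇒  T = Σ mᵢcᵢTᵢ / Σ mᵢcᵢ
Σ mᵢcᵢ = 166.9×0.376 + 314.7×0.455 + 99.1×0.883 = 293.4482
Σ mᵢcᵢTᵢ = 62.7544×117.9 + 143.1885×11.9 + 87.5053×73.3 = 15517
T = 15517 / 293.4482 = 52.88 °C

T_f = 52.9 °C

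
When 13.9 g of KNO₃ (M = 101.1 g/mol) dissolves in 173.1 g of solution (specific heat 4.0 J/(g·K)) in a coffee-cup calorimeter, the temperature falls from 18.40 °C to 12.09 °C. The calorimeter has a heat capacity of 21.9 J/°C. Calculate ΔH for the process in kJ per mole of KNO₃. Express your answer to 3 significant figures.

|ΔT| = |12.09 − 18.40| = 6.31 °C
|q_surr| = (173.1 × 4.0 + 21.9) × 6.31 = 714.3 × 6.31 = 4507 J
n(KNO₃) = 13.9 / 101.1 = 0.1375 mol
Temperature fell, so q_rxn = +|q_surr| = 4.507 kJ
ΔH = q_rxn / n = 32.78 kJ/mol

ΔH = 32.8 kJ/mol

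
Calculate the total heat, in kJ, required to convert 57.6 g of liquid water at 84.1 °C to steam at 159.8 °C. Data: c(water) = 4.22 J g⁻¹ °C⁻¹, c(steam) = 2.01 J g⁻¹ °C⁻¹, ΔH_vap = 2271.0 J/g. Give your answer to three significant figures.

q = 142 kJ

q1 (heat water 84.1→100.0 °C): 57.6 × 4.22 × 15.9 = 3865 J
q2 (vaporize at 100 °C): 57.6 × 2271.0 = 130810 J
q3 (heat steam 100.0→159.8 °C): 57.6 × 2.01 × 59.8 = 6923 J
Total: 3865 + 130810 + 6923 = 141598 J = 142 kJ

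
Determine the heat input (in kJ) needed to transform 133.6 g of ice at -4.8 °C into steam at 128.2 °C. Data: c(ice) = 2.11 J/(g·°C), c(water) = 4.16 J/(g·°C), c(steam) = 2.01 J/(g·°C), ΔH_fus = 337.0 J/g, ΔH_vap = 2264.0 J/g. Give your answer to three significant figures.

q = 412 kJ

q1 (heat ice -4.8→0.0 °C): 133.6 × 2.11 × 4.8 = 1353 J
q2 (melt at 0 °C): 133.6 × 337.0 = 45023 J
q3 (heat water 0.0→100.0 °C): 133.6 × 4.16 × 100.0 = 55578 J
q4 (vaporize at 100 °C): 133.6 × 2264.0 = 302470 J
q5 (heat steam 100.0→128.2 °C): 133.6 × 2.01 × 28.2 = 7573 J
Total: 1353 + 45023 + 55578 + 302470 + 7573 = 411997 J = 412 kJ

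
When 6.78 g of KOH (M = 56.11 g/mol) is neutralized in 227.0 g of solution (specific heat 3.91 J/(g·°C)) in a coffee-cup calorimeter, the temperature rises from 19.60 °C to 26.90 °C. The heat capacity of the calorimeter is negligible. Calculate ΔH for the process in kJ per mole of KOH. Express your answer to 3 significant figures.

ΔH = -53.6 kJ/mol

|ΔT| = |26.90 − 19.60| = 7.30 °C
|q_surr| = (227.0 × 3.91) × 7.30 = 887.57 × 7.30 = 6479 J
n(KOH) = 6.78 / 56.11 = 0.1208 mol
Temperature rose, so q_rxn = −|q_surr| = -6.479 kJ
ΔH = q_rxn / n = -53.63 kJ/mol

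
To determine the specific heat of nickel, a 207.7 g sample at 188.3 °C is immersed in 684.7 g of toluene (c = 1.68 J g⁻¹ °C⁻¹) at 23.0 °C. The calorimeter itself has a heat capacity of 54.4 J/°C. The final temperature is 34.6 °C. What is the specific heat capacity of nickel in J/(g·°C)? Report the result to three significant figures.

c = 0.438 J/(g·°C)

q_gained = (684.7 × 1.68 + 54.4) × (34.6 − 23.0) = 13970 J
q_lost = 207.7 × c × (188.3 − 34.6) = 31923.49 c
Set equal: c = 13970 / 31923.49 = 0.438 J/(g·°C)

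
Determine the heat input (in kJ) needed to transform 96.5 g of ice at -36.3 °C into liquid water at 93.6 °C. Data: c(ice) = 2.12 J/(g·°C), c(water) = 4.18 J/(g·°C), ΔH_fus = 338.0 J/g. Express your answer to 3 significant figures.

q1 (heat ice -36.3→0.0 °C): 96.5 × 2.12 × 36.3 = 7426 J
q2 (melt at 0 °C): 96.5 × 338.0 = 32617 J
q3 (heat water 0.0→93.6 °C): 96.5 × 4.18 × 93.6 = 37755 J
Total: 7426 + 32617 + 37755 = 77798 J = 77.8 kJ

q = 77.8 kJ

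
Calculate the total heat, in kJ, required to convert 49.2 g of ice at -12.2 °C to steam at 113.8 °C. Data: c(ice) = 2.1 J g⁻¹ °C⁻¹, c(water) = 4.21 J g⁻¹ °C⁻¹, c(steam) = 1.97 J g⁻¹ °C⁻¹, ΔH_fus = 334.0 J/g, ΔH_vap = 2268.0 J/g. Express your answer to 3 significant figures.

q1 (heat ice -12.2→0.0 °C): 49.2 × 2.1 × 12.2 = 1261 J
q2 (melt at 0 °C): 49.2 × 334.0 = 16433 J
q3 (heat water 0.0→100.0 °C): 49.2 × 4.21 × 100.0 = 20713 J
q4 (vaporize at 100 °C): 49.2 × 2268.0 = 111586 J
q5 (heat steam 100.0→113.8 °C): 49.2 × 1.97 × 13.8 = 1338 J
Total: 1261 + 16433 + 20713 + 111586 + 1338 = 151331 J = 151 kJ

q = 151 kJ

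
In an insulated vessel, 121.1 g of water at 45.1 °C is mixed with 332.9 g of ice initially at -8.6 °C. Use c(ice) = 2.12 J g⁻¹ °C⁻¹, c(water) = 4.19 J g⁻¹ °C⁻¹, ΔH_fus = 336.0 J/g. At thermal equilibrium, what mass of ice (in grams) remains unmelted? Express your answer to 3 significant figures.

Heat to warm all ice to 0 °C: 332.9×2.12×8.6 = 6069.4 J
Heat released by water cooling to 0 °C: 121.1×4.19×45.1 = 22884 J
22884 J < 6069.4 + 332.9×336.0 = 117923.8 J, so not all ice melts; final T = 0 °C.
Heat left for melting: 22884 − 6069.4 = 16814.6 J
Mass melted = 16814.6 / 336.0 = 50.04 g
Ice remaining = 332.9 − 50.04 = 282.86 g

m_ice remaining = 283 g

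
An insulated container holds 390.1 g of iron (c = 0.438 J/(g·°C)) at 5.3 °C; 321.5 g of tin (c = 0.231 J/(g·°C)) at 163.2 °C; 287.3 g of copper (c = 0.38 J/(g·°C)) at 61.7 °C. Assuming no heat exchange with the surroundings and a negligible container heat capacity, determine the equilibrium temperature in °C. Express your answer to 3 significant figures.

T_f = 55.8 °C

Σ mᵢcᵢ(T − Tᵢ) = 0  ⇒  T = Σ mᵢcᵢTᵢ / Σ mᵢcᵢ
Σ mᵢcᵢ = 390.1×0.438 + 321.5×0.231 + 287.3×0.38 = 354.3043
Σ mᵢcᵢTᵢ = 170.8638×5.3 + 74.2665×163.2 + 109.174×61.7 = 19762
T = 19762 / 354.3043 = 55.78 °C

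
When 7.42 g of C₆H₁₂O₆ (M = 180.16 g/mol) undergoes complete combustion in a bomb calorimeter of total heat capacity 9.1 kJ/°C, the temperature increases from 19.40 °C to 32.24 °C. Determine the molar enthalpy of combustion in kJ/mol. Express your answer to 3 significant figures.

ΔT = 32.24 − 19.40 = 12.84 °C
q_cal = C_cal × ΔT = 9.1 × 12.84 = 116.844 kJ
n = 7.42 / 180.16 = 0.04119 mol
q_rxn = −q_cal = -116.844 kJ
ΔH = -116.844 / 0.04119 = -2837 kJ/mol

ΔH = -2840 kJ/mol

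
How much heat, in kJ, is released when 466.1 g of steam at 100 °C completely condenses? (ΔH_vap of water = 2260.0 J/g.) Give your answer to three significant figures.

q = m × ΔH_vap = 466.1 × 2260.0 = 1053000 J = 1050 kJ

q = 1050 kJ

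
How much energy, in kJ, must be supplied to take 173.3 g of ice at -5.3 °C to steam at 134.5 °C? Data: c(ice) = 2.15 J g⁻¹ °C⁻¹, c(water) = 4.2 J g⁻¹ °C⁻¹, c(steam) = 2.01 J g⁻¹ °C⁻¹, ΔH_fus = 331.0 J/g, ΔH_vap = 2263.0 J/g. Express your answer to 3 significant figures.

q1 (heat ice -5.3→0.0 °C): 173.3 × 2.15 × 5.3 = 1975 J
q2 (melt at 0 °C): 173.3 × 331.0 = 57362 J
q3 (heat water 0.0→100.0 °C): 173.3 × 4.2 × 100.0 = 72786 J
q4 (vaporize at 100 °C): 173.3 × 2263.0 = 392178 J
q5 (heat steam 100.0→134.5 °C): 173.3 × 2.01 × 34.5 = 12017 J
Total: 1975 + 57362 + 72786 + 392178 + 12017 = 536318 J = 536 kJ

q = 536 kJ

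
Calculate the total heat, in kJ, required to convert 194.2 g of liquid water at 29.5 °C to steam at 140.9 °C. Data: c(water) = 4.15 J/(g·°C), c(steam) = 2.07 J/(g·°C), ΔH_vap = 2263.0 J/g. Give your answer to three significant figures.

q = 513 kJ

q1 (heat water 29.5→100.0 °C): 194.2 × 4.15 × 70.5 = 56818 J
q2 (vaporize at 100 °C): 194.2 × 2263.0 = 439475 J
q3 (heat steam 100.0→140.9 °C): 194.2 × 2.07 × 40.9 = 16442 J
Total: 56818 + 439475 + 16442 = 512735 J = 513 kJ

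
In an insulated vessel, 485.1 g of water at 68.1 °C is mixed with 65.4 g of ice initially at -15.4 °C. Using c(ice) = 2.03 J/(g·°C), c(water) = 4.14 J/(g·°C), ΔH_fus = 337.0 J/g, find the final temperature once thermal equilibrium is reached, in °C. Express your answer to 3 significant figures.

Heat to bring ice to 0 °C and melt it: q₁ = 65.4×2.03×15.4 + 65.4×337.0 = 24084 J
Heat the water can supply cooling to 0 °C: 485.1×4.14×68.1 = 136766 J > q₁, so all ice melts.
Energy balance: 485.1×4.14×(68.1 − T) = 24084 + 65.4×4.14×(T − 0)
2008.314(68.1 − T) = 24084 + 270.756 T
136766 − 24084 = 2279.070 T
T = 112682 / 2279.070 = 49.44 °C

T_f = 49.4 °C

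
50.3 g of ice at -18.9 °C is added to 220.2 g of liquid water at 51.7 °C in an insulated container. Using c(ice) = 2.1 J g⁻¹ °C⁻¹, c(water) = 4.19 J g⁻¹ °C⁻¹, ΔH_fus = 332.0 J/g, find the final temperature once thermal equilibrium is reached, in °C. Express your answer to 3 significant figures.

Heat to bring ice to 0 °C and melt it: q₁ = 50.3×2.1×18.9 + 50.3×332.0 = 18696 J
Heat the water can supply cooling to 0 °C: 220.2×4.19×51.7 = 47700.4 J > q₁, so all ice melts.
Energy balance: 220.2×4.19×(51.7 − T) = 18696 + 50.3×4.19×(T − 0)
922.638(51.7 − T) = 18696 + 210.757 T
47700.4 − 18696 = 1133.395 T
T = 29004.4 / 1133.395 = 25.59 °C

T_f = 25.6 °C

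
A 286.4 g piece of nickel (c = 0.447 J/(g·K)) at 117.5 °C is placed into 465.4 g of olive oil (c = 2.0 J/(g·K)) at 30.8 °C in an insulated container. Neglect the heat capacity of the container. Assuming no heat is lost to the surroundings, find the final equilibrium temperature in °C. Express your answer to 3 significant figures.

Heat lost by nickel = heat gained by olive oil.
(286.4)(0.447)(117.5 − T) = (465.4)(2.0)(T − 30.8)
128.0208 (117.5 − T) = 930.8 (T − 30.8)
15042 − 128.0208 T = 930.8 T − 28669
43711 = 1058.8208 T
T = 41.28 °C

T_f = 41.3 °C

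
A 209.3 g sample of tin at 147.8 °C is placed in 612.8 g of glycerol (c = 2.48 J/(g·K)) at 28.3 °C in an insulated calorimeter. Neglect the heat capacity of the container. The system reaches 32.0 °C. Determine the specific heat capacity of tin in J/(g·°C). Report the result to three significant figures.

c = 0.232 J/(g·°C)

q_gained = (612.8 × 2.48) × (32.0 − 28.3) = 5623 J
q_lost = 209.3 × c × (147.8 − 32.0) = 24236.94 c
Set equal: c = 5623 / 24236.94 = 0.232 J/(g·°C)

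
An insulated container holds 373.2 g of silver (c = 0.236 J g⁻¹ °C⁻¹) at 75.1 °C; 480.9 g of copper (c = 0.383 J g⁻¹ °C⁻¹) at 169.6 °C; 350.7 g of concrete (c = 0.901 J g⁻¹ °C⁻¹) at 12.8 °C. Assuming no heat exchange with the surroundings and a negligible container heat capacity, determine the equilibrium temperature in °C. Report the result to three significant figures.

Σ mᵢcᵢ(T − Tᵢ) = 0  ⇒  T = Σ mᵢcᵢTᵢ / Σ mᵢcᵢ
Σ mᵢcᵢ = 373.2×0.236 + 480.9×0.383 + 350.7×0.901 = 588.2406
Σ mᵢcᵢTᵢ = 88.0752×75.1 + 184.1847×169.6 + 315.9807×12.8 = 41897
T = 41897 / 588.2406 = 71.22 °C

T_f = 71.2 °C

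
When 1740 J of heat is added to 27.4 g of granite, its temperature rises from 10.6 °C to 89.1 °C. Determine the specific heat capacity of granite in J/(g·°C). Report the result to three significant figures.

c = 0.809 J/(g·°C)

c = q / (m ΔT) = 1740 / (27.4 × 78.5)
c = 1740 / 2150.9 = 0.809 J/(g·°C)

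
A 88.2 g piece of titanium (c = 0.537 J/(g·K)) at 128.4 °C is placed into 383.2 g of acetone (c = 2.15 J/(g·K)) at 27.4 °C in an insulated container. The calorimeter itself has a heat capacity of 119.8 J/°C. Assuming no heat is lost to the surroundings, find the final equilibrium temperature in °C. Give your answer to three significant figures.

Heat lost by titanium = heat gained by acetone + calorimeter.
(88.2)(0.537)(128.4 − T) = [(383.2)(2.15) + 119.8](T − 27.4)
47.3634 (128.4 − T) = 943.68 (T − 27.4)
6081.5 − 47.3634 T = 943.68 T − 25857
31938.5 = 991.0434 T
T = 32.23 °C

T_f = 32.2 °C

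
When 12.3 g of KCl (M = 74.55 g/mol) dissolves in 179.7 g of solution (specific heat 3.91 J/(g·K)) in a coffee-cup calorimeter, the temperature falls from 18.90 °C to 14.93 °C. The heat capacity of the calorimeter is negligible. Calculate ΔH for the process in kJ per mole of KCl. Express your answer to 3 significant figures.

|ΔT| = |14.93 − 18.90| = 3.97 °C
|q_surr| = (179.7 × 3.91) × 3.97 = 702.627 × 3.97 = 2789 J
n(KCl) = 12.3 / 74.55 = 0.1650 mol
Temperature fell, so q_rxn = +|q_surr| = 2.789 kJ
ΔH = q_rxn / n = 16.90 kJ/mol

ΔH = 16.9 kJ/mol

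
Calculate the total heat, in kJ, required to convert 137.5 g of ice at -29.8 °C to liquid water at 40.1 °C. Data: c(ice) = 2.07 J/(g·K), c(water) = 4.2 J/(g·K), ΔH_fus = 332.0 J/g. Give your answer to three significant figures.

q1 (heat ice -29.8→0.0 °C): 137.5 × 2.07 × 29.8 = 8482 J
q2 (melt at 0 °C): 137.5 × 332.0 = 45650 J
q3 (heat water 0.0→40.1 °C): 137.5 × 4.2 × 40.1 = 23158 J
Total: 8482 + 45650 + 23158 = 77290 J = 77.3 kJ

q = 77.3 kJ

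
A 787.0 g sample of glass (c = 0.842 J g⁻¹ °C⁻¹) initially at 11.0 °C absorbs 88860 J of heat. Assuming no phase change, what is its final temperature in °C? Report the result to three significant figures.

T_f = 145 °C

ΔT = q / (m c) = 88860 / (787.0 × 0.842) = 134.1 °C
T_f = 11.0 + 134.1 = 145.1 °C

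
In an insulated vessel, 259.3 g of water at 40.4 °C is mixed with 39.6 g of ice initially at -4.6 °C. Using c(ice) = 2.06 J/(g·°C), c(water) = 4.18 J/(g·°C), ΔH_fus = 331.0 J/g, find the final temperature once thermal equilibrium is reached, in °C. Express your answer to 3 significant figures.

Heat to bring ice to 0 °C and melt it: q₁ = 39.6×2.06×4.6 + 39.6×331.0 = 13483 J
Heat the water can supply cooling to 0 °C: 259.3×4.18×40.4 = 43788.5 J > q₁, so all ice melts.
Energy balance: 259.3×4.18×(40.4 − T) = 13483 + 39.6×4.18×(T − 0)
1083.874(40.4 − T) = 13483 + 165.528 T
43788.5 − 13483 = 1249.402 T
T = 30305.5 / 1249.402 = 24.26 °C

T_f = 24.3 °C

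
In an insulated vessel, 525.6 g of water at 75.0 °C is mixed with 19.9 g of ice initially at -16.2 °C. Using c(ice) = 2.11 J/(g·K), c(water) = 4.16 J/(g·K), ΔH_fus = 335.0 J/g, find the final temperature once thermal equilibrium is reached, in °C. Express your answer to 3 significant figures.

T_f = 69.0 °C

Heat to bring ice to 0 °C and melt it: q₁ = 19.9×2.11×16.2 + 19.9×335.0 = 7346.7 J
Heat the water can supply cooling to 0 °C: 525.6×4.16×75.0 = 163987 J > q₁, so all ice melts.
Energy balance: 525.6×4.16×(75.0 − T) = 7346.7 + 19.9×4.16×(T − 0)
2186.496(75.0 − T) = 7346.7 + 82.784 T
163987 − 7346.7 = 2269.280 T
T = 156640.3 / 2269.280 = 69.03 °C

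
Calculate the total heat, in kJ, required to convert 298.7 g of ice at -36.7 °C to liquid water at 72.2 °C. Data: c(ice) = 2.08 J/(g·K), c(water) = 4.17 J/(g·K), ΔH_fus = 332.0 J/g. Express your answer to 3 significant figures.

q1 (heat ice -36.7→0.0 °C): 298.7 × 2.08 × 36.7 = 22802 J
q2 (melt at 0 °C): 298.7 × 332.0 = 99168 J
q3 (heat water 0.0→72.2 °C): 298.7 × 4.17 × 72.2 = 89931 J
Total: 22802 + 99168 + 89931 = 211901 J = 212 kJ

q = 212 kJ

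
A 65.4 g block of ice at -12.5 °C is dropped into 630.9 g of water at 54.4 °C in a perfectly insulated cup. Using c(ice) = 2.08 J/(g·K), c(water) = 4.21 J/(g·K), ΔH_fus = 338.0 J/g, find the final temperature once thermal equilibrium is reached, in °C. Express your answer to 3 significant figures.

Heat to bring ice to 0 °C and melt it: q₁ = 65.4×2.08×12.5 + 65.4×338.0 = 23806 J
Heat the water can supply cooling to 0 °C: 630.9×4.21×54.4 = 144491 J > q₁, so all ice melts.
Energy balance: 630.9×4.21×(54.4 − T) = 23806 + 65.4×4.21×(T − 0)
2656.089(54.4 − T) = 23806 + 275.334 T
144491 − 23806 = 2931.423 T
T = 120685 / 2931.423 = 41.17 °C

T_f = 41.2 °C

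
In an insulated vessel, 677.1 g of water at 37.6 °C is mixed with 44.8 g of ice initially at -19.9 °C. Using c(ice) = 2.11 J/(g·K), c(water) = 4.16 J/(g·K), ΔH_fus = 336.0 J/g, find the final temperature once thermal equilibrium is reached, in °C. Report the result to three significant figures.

T_f = 29.6 °C

Heat to bring ice to 0 °C and melt it: q₁ = 44.8×2.11×19.9 + 44.8×336.0 = 16934 J
Heat the water can supply cooling to 0 °C: 677.1×4.16×37.6 = 105909 J > q₁, so all ice melts.
Energy balance: 677.1×4.16×(37.6 − T) = 16934 + 44.8×4.16×(T − 0)
2816.736(37.6 − T) = 16934 + 186.368 T
105909 − 16934 = 3003.104 T
T = 88975 / 3003.104 = 29.63 °C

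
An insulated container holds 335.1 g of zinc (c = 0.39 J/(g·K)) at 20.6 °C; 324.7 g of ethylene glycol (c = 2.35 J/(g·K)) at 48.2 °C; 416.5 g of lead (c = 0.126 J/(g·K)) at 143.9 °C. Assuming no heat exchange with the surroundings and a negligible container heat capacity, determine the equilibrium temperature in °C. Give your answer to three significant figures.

Σ mᵢcᵢ(T − Tᵢ) = 0  ⇒  T = Σ mᵢcᵢTᵢ / Σ mᵢcᵢ
Σ mᵢcᵢ = 335.1×0.39 + 324.7×2.35 + 416.5×0.126 = 946.213
Σ mᵢcᵢTᵢ = 130.689×20.6 + 763.045×48.2 + 52.479×143.9 = 47023
T = 47023 / 946.213 = 49.70 °C

T_f = 49.7 °C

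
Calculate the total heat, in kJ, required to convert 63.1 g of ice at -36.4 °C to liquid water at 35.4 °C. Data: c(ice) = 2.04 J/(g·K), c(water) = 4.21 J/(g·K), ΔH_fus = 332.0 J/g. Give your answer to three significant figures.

q1 (heat ice -36.4→0.0 °C): 63.1 × 2.04 × 36.4 = 4686 J
q2 (melt at 0 °C): 63.1 × 332.0 = 20949 J
q3 (heat water 0.0→35.4 °C): 63.1 × 4.21 × 35.4 = 9404 J
Total: 4686 + 20949 + 9404 = 35039 J = 35.0 kJ

q = 35.0 kJ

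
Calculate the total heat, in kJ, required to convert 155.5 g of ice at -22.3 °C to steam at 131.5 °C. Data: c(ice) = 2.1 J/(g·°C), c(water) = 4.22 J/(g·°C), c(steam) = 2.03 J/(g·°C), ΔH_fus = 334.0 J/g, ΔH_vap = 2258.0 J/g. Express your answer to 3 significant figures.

q1 (heat ice -22.3→0.0 °C): 155.5 × 2.1 × 22.3 = 7282 J
q2 (melt at 0 °C): 155.5 × 334.0 = 51937 J
q3 (heat water 0.0→100.0 °C): 155.5 × 4.22 × 100.0 = 65621 J
q4 (vaporize at 100 °C): 155.5 × 2258.0 = 351119 J
q5 (heat steam 100.0→131.5 °C): 155.5 × 2.03 × 31.5 = 9943 J
Total: 7282 + 51937 + 65621 + 351119 + 9943 = 485902 J = 486 kJ

q = 486 kJ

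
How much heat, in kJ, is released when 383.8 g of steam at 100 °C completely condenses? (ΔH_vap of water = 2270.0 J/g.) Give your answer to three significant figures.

q = 871 kJ

q = m × ΔH_vap = 383.8 × 2270.0 = 871200 J = 871 kJ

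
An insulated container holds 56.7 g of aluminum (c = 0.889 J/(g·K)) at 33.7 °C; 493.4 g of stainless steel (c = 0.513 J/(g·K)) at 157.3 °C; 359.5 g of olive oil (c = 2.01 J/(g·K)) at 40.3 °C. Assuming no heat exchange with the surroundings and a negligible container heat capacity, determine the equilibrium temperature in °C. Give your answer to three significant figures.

T_f = 68.8 °C

Σ mᵢcᵢ(T − Tᵢ) = 0  ⇒  T = Σ mᵢcᵢTᵢ / Σ mᵢcᵢ
Σ mᵢcᵢ = 56.7×0.889 + 493.4×0.513 + 359.5×2.01 = 1026.1155
Σ mᵢcᵢTᵢ = 50.4063×33.7 + 253.1142×157.3 + 722.595×40.3 = 70634
T = 70634 / 1026.1155 = 68.84 °C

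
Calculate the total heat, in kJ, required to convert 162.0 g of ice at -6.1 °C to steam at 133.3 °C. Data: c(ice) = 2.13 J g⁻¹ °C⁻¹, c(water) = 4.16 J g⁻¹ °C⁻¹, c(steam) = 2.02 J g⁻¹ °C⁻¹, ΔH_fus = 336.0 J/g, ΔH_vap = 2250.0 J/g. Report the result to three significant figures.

q1 (heat ice -6.1→0.0 °C): 162.0 × 2.13 × 6.1 = 2105 J
q2 (melt at 0 °C): 162.0 × 336.0 = 54432 J
q3 (heat water 0.0→100.0 °C): 162.0 × 4.16 × 100.0 = 67392 J
q4 (vaporize at 100 °C): 162.0 × 2250.0 = 364500 J
q5 (heat steam 100.0→133.3 °C): 162.0 × 2.02 × 33.3 = 10897 J
Total: 2105 + 54432 + 67392 + 364500 + 10897 = 499326 J = 499 kJ

q = 499 kJ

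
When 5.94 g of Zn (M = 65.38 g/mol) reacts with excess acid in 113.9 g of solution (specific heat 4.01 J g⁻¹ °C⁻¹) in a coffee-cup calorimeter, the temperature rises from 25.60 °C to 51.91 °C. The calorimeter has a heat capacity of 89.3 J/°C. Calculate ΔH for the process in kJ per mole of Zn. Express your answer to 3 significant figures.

ΔH = -158 kJ/mol

|ΔT| = |51.91 − 25.60| = 26.31 °C
|q_surr| = (113.9 × 4.01 + 89.3) × 26.31 = 546.039 × 26.31 = 14370 J
n(Zn) = 5.94 / 65.38 = 0.09085 mol
Temperature rose, so q_rxn = −|q_surr| = -14.37 kJ
ΔH = q_rxn / n = -158.2 kJ/mol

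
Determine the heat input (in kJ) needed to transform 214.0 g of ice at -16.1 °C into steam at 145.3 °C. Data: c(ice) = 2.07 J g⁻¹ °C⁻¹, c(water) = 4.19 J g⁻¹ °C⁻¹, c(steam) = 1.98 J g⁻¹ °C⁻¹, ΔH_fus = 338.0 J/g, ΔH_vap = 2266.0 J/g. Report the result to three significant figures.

q1 (heat ice -16.1→0.0 °C): 214.0 × 2.07 × 16.1 = 7132 J
q2 (melt at 0 °C): 214.0 × 338.0 = 72332 J
q3 (heat water 0.0→100.0 °C): 214.0 × 4.19 × 100.0 = 89666 J
q4 (vaporize at 100 °C): 214.0 × 2266.0 = 484924 J
q5 (heat steam 100.0→145.3 °C): 214.0 × 1.98 × 45.3 = 19195 J
Total: 7132 + 72332 + 89666 + 484924 + 19195 = 673249 J = 673 kJ

q = 673 kJ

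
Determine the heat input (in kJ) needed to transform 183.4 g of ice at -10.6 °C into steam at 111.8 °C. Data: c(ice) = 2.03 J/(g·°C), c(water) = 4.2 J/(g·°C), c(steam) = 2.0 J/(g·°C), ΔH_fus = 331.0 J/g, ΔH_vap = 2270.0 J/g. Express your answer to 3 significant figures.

q = 562 kJ

q1 (heat ice -10.6→0.0 °C): 183.4 × 2.03 × 10.6 = 3946 J
q2 (melt at 0 °C): 183.4 × 331.0 = 60705 J
q3 (heat water 0.0→100.0 °C): 183.4 × 4.2 × 100.0 = 77028 J
q4 (vaporize at 100 °C): 183.4 × 2270.0 = 416318 J
q5 (heat steam 100.0→111.8 °C): 183.4 × 2.0 × 11.8 = 4328 J
Total: 3946 + 60705 + 77028 + 416318 + 4328 = 562325 J = 562 kJ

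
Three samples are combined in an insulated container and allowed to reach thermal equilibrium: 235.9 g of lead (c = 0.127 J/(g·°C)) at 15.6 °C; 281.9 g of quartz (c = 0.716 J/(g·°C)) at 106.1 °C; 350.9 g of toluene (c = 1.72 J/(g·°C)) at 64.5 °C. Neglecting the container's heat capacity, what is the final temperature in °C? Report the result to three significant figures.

T_f = 72.8 °C

Σ mᵢcᵢ(T − Tᵢ) = 0  ⇒  T = Σ mᵢcᵢTᵢ / Σ mᵢcᵢ
Σ mᵢcᵢ = 235.9×0.127 + 281.9×0.716 + 350.9×1.72 = 835.3477
Σ mᵢcᵢTᵢ = 29.9593×15.6 + 201.8404×106.1 + 603.548×64.5 = 60811
T = 60811 / 835.3477 = 72.80 °C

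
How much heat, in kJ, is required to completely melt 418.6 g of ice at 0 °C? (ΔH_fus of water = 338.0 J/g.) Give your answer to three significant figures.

q = 141 kJ

q = m × ΔH_fus = 418.6 × 338.0 = 141490 J = 141 kJ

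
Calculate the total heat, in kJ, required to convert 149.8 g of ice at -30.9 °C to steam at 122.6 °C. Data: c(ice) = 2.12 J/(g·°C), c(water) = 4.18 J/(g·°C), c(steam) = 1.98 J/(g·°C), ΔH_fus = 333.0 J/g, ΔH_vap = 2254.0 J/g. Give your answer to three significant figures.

q = 467 kJ

q1 (heat ice -30.9→0.0 °C): 149.8 × 2.12 × 30.9 = 9813 J
q2 (melt at 0 °C): 149.8 × 333.0 = 49883 J
q3 (heat water 0.0→100.0 °C): 149.8 × 4.18 × 100.0 = 62616 J
q4 (vaporize at 100 °C): 149.8 × 2254.0 = 337649 J
q5 (heat steam 100.0→122.6 °C): 149.8 × 1.98 × 22.6 = 6703 J
Total: 9813 + 49883 + 62616 + 337649 + 6703 = 466664 J = 467 kJ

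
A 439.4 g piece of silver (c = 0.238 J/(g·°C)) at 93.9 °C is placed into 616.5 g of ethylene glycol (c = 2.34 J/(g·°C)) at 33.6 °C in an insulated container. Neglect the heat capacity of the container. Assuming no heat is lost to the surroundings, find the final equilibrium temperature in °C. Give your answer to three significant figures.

T_f = 37.7 °C

Heat lost by silver = heat gained by ethylene glycol.
(439.4)(0.238)(93.9 − T) = (616.5)(2.34)(T − 33.6)
104.5772 (93.9 − T) = 1442.61 (T − 33.6)
9819.8 − 104.5772 T = 1442.61 T − 48472
58291.8 = 1547.1872 T
T = 37.68 °C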